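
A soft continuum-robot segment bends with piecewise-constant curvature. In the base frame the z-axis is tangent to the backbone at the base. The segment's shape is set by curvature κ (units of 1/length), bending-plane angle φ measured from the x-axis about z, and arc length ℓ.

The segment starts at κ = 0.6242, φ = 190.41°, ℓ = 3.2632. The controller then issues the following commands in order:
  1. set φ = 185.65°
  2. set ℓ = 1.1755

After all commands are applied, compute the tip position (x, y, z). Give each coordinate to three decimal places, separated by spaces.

initial: κ=0.6242, φ=190.41°, ℓ=3.2632
cmd 1: set φ=185.65° → (κ,φ,ℓ)=(0.6242,185.65°,3.2632) → tip=(-2.3107,-0.2286,1.4312)
cmd 2: set ℓ=1.1755 → (κ,φ,ℓ)=(0.6242,185.65°,1.1755) → tip=(-0.4103,-0.0406,1.0728)

-0.410 -0.041 1.073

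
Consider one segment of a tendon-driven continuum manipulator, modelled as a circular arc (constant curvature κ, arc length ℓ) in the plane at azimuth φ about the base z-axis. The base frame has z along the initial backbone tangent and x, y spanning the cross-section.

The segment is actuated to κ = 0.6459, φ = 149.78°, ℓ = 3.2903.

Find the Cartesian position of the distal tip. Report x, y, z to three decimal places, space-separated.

-2.042 1.189 1.316

θ = κ·ℓ = 0.6459 × 3.2903 = 2.12520 rad
ρ = (1 − cos θ)/κ = (1 − -0.52644)/0.6459 = 2.36328
z = sin θ / κ = 0.85021/0.6459 = 1.31632
x = ρ cos φ = 2.36328 × cos(149.78°) = -2.04211
y = ρ sin φ = 2.36328 × sin(149.78°) = 1.18949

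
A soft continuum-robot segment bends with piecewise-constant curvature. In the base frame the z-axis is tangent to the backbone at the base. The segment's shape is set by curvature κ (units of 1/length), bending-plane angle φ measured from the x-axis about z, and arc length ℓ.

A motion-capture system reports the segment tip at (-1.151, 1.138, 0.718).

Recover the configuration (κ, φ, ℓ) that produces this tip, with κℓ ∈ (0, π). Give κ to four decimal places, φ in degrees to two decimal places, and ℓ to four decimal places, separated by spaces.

1.0325 135.33 2.2340

ρ = √(x²+y²) = √(-1.151² + 1.138²) = 1.61859
φ = atan2(y, x) mod 360° = atan2(1.138, -1.151) = 135.3254°
|p|² = ρ² + z² = 1.61859² + 0.718² = 3.13537
κ = 2ρ / |p|² = 2×1.61859 / 3.13537 = 1.03247
θ = 2·atan2(ρ, z) = 2·atan2(1.61859, 0.718) = 2.30656 rad
ℓ = θ/κ = 2.30656/1.03247 = 2.23402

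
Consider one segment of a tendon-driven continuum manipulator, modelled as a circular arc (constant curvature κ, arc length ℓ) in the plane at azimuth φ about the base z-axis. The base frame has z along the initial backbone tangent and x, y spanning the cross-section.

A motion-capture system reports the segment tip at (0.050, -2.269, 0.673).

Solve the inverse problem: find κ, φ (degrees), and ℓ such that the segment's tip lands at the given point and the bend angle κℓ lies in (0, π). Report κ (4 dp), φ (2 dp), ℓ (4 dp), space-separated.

ρ = √(x²+y²) = √(0.050² + -2.269²) = 2.26955
φ = atan2(y, x) mod 360° = atan2(-2.269, 0.050) = 271.2624°
|p|² = ρ² + z² = 2.26955² + 0.673² = 5.60379
κ = 2ρ / |p|² = 2×2.26955 / 5.60379 = 0.81001
θ = 2·atan2(ρ, z) = 2·atan2(2.26955, 0.673) = 2.56504 rad
ℓ = θ/κ = 2.56504/0.81001 = 3.16670

0.8100 271.26 3.1667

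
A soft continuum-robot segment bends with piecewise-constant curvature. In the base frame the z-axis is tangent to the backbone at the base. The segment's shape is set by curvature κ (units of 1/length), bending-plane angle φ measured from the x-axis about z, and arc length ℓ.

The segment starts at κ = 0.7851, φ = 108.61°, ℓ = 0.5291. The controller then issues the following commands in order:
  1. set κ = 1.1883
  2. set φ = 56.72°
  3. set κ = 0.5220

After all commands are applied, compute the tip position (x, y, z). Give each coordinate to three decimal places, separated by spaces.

initial: κ=0.7851, φ=108.61°, ℓ=0.5291
cmd 1: set κ=1.1883 → (κ,φ,ℓ)=(1.1883,108.61°,0.5291) → tip=(-0.0514,0.1525,0.4949)
cmd 2: set φ=56.72° → (κ,φ,ℓ)=(1.1883,56.72°,0.5291) → tip=(0.0883,0.1345,0.4949)
cmd 3: set κ=0.5220 → (κ,φ,ℓ)=(0.5220,56.72°,0.5291) → tip=(0.0398,0.0607,0.5224)

0.040 0.061 0.522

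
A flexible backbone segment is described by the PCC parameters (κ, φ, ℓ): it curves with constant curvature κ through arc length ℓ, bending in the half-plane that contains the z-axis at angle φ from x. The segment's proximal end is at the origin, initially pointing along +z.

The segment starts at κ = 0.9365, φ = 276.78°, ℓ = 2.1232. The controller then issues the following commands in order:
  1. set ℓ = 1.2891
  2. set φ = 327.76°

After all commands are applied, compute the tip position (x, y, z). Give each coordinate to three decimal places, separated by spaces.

initial: κ=0.9365, φ=276.78°, ℓ=2.1232
cmd 1: set ℓ=1.2891 → (κ,φ,ℓ)=(0.9365,276.78°,1.2891) → tip=(0.0812,-0.6833,0.9980)
cmd 2: set φ=327.76° → (κ,φ,ℓ)=(0.9365,327.76°,1.2891) → tip=(0.5820,-0.3671,0.9980)

0.582 -0.367 0.998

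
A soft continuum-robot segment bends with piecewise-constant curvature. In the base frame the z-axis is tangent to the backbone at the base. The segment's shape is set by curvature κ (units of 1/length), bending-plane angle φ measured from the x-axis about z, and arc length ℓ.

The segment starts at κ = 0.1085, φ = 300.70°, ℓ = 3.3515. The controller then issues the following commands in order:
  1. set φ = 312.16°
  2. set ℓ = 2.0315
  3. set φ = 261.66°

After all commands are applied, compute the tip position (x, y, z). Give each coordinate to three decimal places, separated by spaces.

initial: κ=0.1085, φ=300.70°, ℓ=3.3515
cmd 1: set φ=312.16° → (κ,φ,ℓ)=(0.1085,312.16°,3.3515) → tip=(0.4045,-0.4468,3.2781)
cmd 2: set ℓ=2.0315 → (κ,φ,ℓ)=(0.1085,312.16°,2.0315) → tip=(0.1497,-0.1653,2.0151)
cmd 3: set φ=261.66° → (κ,φ,ℓ)=(0.1085,261.66°,2.0315) → tip=(-0.0323,-0.2206,2.0151)

-0.032 -0.221 2.015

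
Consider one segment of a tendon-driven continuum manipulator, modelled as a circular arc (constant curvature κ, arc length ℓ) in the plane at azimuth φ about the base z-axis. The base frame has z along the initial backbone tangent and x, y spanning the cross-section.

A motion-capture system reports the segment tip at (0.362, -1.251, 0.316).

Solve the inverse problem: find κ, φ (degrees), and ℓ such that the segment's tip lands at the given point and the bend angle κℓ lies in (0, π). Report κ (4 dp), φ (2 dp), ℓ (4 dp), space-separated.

ρ = √(x²+y²) = √(0.362² + -1.251²) = 1.30232
φ = atan2(y, x) mod 360° = atan2(-1.251, 0.362) = 286.1388°
|p|² = ρ² + z² = 1.30232² + 0.316² = 1.79590
κ = 2ρ / |p|² = 2×1.30232 / 1.79590 = 1.45033
θ = 2·atan2(ρ, z) = 2·atan2(1.30232, 0.316) = 2.66551 rad
ℓ = θ/κ = 2.66551/1.45033 = 1.83786

1.4503 286.14 1.8379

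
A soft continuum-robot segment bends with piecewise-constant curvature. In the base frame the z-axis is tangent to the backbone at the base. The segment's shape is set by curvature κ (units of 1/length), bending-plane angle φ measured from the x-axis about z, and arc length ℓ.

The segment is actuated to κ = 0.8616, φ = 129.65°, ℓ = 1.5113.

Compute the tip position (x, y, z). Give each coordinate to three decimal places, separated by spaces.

θ = κ·ℓ = 0.8616 × 1.5113 = 1.30214 rad
ρ = (1 − cos θ)/κ = (1 − 0.26544)/0.8616 = 0.85255
z = sin θ / κ = 0.96413/0.8616 = 1.11900
x = ρ cos φ = 0.85255 × cos(129.65°) = -0.54401
y = ρ sin φ = 0.85255 × sin(129.65°) = 0.65643

-0.544 0.656 1.119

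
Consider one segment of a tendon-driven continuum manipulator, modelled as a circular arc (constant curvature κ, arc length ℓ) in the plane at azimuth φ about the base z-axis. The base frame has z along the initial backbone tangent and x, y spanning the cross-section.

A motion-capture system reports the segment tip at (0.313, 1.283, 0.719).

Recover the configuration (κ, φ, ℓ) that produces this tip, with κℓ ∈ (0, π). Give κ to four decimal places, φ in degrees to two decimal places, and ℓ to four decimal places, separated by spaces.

ρ = √(x²+y²) = √(0.313² + 1.283²) = 1.32063
φ = atan2(y, x) mod 360° = atan2(1.283, 0.313) = 76.2900°
|p|² = ρ² + z² = 1.32063² + 0.719² = 2.26102
κ = 2ρ / |p|² = 2×1.32063 / 2.26102 = 1.16817
θ = 2·atan2(ρ, z) = 2·atan2(1.32063, 0.719) = 2.14447 rad
ℓ = θ/κ = 2.14447/1.16817 = 1.83575

1.1682 76.29 1.8357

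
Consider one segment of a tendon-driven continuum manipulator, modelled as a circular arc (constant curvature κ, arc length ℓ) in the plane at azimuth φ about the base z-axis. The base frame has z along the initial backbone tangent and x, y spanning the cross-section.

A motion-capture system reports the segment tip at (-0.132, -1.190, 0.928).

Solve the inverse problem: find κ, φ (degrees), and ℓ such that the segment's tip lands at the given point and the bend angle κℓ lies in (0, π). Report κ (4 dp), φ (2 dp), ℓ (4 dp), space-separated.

1.0435 263.67 1.7468

ρ = √(x²+y²) = √(-0.132² + -1.190²) = 1.19730
φ = atan2(y, x) mod 360° = atan2(-1.190, -0.132) = 263.6704°
|p|² = ρ² + z² = 1.19730² + 0.928² = 2.29471
κ = 2ρ / |p|² = 2×1.19730 / 2.29471 = 1.04353
θ = 2·atan2(ρ, z) = 2·atan2(1.19730, 0.928) = 1.82287 rad
ℓ = θ/κ = 1.82287/1.04353 = 1.74683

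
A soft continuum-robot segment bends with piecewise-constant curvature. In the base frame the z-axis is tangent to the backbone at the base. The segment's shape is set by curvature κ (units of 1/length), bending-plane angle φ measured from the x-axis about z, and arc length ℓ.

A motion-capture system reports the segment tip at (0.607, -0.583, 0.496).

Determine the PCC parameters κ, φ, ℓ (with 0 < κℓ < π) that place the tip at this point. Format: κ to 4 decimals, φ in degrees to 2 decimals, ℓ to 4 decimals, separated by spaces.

ρ = √(x²+y²) = √(0.607² + -0.583²) = 0.84163
φ = atan2(y, x) mod 360° = atan2(-0.583, 0.607) = 316.1554°
|p|² = ρ² + z² = 0.84163² + 0.496² = 0.95435
κ = 2ρ / |p|² = 2×0.84163 / 0.95435 = 1.76377
θ = 2·atan2(ρ, z) = 2·atan2(0.84163, 0.496) = 2.07651 rad
ℓ = θ/κ = 2.07651/1.76377 = 1.17732

1.7638 316.16 1.1773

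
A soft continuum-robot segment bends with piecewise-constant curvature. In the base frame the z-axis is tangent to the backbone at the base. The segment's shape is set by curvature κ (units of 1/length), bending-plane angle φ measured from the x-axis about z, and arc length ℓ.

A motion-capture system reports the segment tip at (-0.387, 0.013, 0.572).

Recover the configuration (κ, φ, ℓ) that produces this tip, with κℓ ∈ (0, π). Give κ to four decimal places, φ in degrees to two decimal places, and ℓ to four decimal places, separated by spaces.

ρ = √(x²+y²) = √(-0.387² + 0.013²) = 0.38722
φ = atan2(y, x) mod 360° = atan2(0.013, -0.387) = 178.0761°
|p|² = ρ² + z² = 0.38722² + 0.572² = 0.47712
κ = 2ρ / |p|² = 2×0.38722 / 0.47712 = 1.62314
θ = 2·atan2(ρ, z) = 2·atan2(0.38722, 0.572) = 1.19018 rad
ℓ = θ/κ = 1.19018/1.62314 = 0.73326

1.6231 178.08 0.7333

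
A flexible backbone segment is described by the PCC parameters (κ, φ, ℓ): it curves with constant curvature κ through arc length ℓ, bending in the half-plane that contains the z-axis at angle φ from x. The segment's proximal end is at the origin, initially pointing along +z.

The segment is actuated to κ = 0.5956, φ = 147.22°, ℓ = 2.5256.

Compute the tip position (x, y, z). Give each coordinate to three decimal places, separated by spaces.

-1.318 0.849 1.675

θ = κ·ℓ = 0.5956 × 2.5256 = 1.50425 rad
ρ = (1 − cos θ)/κ = (1 − 0.06650)/0.5956 = 1.56733
z = sin θ / κ = 0.99779/0.5956 = 1.67526
x = ρ cos φ = 1.56733 × cos(147.22°) = -1.31774
y = ρ sin φ = 1.56733 × sin(147.22°) = 0.84857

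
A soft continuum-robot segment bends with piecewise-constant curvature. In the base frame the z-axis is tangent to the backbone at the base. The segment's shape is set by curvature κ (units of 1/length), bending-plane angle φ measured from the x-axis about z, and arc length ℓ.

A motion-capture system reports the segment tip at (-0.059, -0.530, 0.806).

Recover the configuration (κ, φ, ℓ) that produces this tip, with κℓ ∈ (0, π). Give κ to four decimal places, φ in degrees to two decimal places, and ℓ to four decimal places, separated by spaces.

ρ = √(x²+y²) = √(-0.059² + -0.530²) = 0.53327
φ = atan2(y, x) mod 360° = atan2(-0.530, -0.059) = 263.6479°
|p|² = ρ² + z² = 0.53327² + 0.806² = 0.93402
κ = 2ρ / |p|² = 2×0.53327 / 0.93402 = 1.14189
θ = 2·atan2(ρ, z) = 2·atan2(0.53327, 0.806) = 1.16902 rad
ℓ = θ/κ = 1.16902/1.14189 = 1.02375

1.1419 263.65 1.0238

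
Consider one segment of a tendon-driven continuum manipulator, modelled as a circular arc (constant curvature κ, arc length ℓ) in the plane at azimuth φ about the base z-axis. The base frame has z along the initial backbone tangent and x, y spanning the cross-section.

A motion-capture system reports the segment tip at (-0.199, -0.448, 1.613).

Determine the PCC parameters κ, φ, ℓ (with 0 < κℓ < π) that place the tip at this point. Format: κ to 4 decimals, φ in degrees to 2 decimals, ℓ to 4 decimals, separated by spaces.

ρ = √(x²+y²) = √(-0.199² + -0.448²) = 0.49021
φ = atan2(y, x) mod 360° = atan2(-0.448, -0.199) = 246.0494°
|p|² = ρ² + z² = 0.49021² + 1.613² = 2.84207
κ = 2ρ / |p|² = 2×0.49021 / 2.84207 = 0.34497
θ = 2·atan2(ρ, z) = 2·atan2(0.49021, 1.613) = 0.59008 rad
ℓ = θ/κ = 0.59008/0.34497 = 1.71055

0.3450 246.05 1.7106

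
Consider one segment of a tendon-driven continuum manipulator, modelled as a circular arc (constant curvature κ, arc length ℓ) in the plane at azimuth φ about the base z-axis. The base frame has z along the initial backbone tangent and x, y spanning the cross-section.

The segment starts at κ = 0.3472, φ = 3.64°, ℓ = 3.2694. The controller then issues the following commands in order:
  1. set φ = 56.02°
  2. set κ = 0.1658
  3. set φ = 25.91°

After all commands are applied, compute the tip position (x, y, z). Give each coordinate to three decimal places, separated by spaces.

0.778 0.378 3.112

initial: κ=0.3472, φ=3.64°, ℓ=3.2694
cmd 1: set φ=56.02° → (κ,φ,ℓ)=(0.3472,56.02°,3.2694) → tip=(0.9304,1.3804,2.6112)
cmd 2: set κ=0.1658 → (κ,φ,ℓ)=(0.1658,56.02°,3.2694) → tip=(0.4832,0.7170,3.1116)
cmd 3: set φ=25.91° → (κ,φ,ℓ)=(0.1658,25.91°,3.2694) → tip=(0.7777,0.3778,3.1116)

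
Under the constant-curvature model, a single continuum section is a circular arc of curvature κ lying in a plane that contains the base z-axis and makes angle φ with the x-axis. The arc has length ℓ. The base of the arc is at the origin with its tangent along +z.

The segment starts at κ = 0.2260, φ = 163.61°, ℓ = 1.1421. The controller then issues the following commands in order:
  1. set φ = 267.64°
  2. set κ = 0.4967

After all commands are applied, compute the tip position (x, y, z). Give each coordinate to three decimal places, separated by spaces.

initial: κ=0.2260, φ=163.61°, ℓ=1.1421
cmd 1: set φ=267.64° → (κ,φ,ℓ)=(0.2260,267.64°,1.1421) → tip=(-0.0060,-0.1465,1.1295)
cmd 2: set κ=0.4967 → (κ,φ,ℓ)=(0.4967,267.64°,1.1421) → tip=(-0.0130,-0.3151,1.0818)

-0.013 -0.315 1.082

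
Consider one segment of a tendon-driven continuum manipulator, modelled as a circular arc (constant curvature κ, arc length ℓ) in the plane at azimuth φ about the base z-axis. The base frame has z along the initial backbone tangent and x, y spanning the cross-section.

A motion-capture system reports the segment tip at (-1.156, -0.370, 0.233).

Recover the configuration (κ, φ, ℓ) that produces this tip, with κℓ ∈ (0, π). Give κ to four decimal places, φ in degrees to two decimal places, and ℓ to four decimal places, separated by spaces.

1.5892 197.75 1.7382

ρ = √(x²+y²) = √(-1.156² + -0.370²) = 1.21377
φ = atan2(y, x) mod 360° = atan2(-0.370, -1.156) = 197.7483°
|p|² = ρ² + z² = 1.21377² + 0.233² = 1.52753
κ = 2ρ / |p|² = 2×1.21377 / 1.52753 = 1.58920
θ = 2·atan2(ρ, z) = 2·atan2(1.21377, 0.233) = 2.76228 rad
ℓ = θ/κ = 2.76228/1.58920 = 1.73816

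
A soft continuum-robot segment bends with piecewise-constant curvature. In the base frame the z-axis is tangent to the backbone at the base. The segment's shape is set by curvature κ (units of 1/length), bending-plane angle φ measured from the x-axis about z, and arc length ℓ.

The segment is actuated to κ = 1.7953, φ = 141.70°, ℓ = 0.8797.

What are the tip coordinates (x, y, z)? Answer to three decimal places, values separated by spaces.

-0.441 0.348 0.557

θ = κ·ℓ = 1.7953 × 0.8797 = 1.57933 rad
ρ = (1 − cos θ)/κ = (1 − -0.00853)/1.7953 = 0.56176
z = sin θ / κ = 0.99996/1.7953 = 0.55699
x = ρ cos φ = 0.56176 × cos(141.70°) = -0.44086
y = ρ sin φ = 0.56176 × sin(141.70°) = 0.34817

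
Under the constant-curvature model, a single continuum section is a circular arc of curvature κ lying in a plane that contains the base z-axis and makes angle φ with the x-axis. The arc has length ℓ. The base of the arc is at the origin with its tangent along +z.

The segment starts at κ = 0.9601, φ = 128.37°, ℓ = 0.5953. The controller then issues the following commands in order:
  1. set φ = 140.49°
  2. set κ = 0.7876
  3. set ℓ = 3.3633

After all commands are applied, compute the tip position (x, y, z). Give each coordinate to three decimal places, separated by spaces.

-1.843 1.520 0.601

initial: κ=0.9601, φ=128.37°, ℓ=0.5953
cmd 1: set φ=140.49° → (κ,φ,ℓ)=(0.9601,140.49°,0.5953) → tip=(-0.1277,0.1053,0.5634)
cmd 2: set κ=0.7876 → (κ,φ,ℓ)=(0.7876,140.49°,0.5953) → tip=(-0.1057,0.0872,0.5737)
cmd 3: set ℓ=3.3633 → (κ,φ,ℓ)=(0.7876,140.49°,3.3633) → tip=(-1.8427,1.5195,0.6005)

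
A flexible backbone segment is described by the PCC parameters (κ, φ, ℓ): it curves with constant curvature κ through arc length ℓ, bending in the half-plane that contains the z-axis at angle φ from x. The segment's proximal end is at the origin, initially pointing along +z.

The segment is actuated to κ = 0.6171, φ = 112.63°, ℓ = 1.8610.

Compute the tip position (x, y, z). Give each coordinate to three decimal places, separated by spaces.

θ = κ·ℓ = 0.6171 × 1.8610 = 1.14842 rad
ρ = (1 − cos θ)/κ = (1 − 0.40993)/0.6171 = 0.95620
z = sin θ / κ = 0.91212/0.6171 = 1.47807
x = ρ cos φ = 0.95620 × cos(112.63°) = -0.36793
y = ρ sin φ = 0.95620 × sin(112.63°) = 0.88259

-0.368 0.883 1.478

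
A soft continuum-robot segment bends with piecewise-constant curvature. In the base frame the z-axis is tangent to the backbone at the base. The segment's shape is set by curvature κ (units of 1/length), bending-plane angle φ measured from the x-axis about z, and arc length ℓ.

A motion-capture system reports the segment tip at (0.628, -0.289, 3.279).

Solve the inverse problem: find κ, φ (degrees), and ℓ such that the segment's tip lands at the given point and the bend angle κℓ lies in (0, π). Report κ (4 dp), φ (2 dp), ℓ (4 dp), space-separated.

0.1231 335.29 3.3753

ρ = √(x²+y²) = √(0.628² + -0.289²) = 0.69131
φ = atan2(y, x) mod 360° = atan2(-0.289, 0.628) = 335.2885°
|p|² = ρ² + z² = 0.69131² + 3.279² = 11.22975
κ = 2ρ / |p|² = 2×0.69131 / 11.22975 = 0.12312
θ = 2·atan2(ρ, z) = 2·atan2(0.69131, 3.279) = 0.41557 rad
ℓ = θ/κ = 0.41557/0.12312 = 3.37532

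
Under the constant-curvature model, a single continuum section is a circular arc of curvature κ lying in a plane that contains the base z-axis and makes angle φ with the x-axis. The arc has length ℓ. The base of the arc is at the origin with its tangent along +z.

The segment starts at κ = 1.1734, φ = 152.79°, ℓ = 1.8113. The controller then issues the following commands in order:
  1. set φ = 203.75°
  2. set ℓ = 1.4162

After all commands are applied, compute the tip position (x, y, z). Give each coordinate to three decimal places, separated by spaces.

initial: κ=1.1734, φ=152.79°, ℓ=1.8113
cmd 1: set φ=203.75° → (κ,φ,ℓ)=(1.1734,203.75°,1.8113) → tip=(-1.1908,-0.5240,0.7245)
cmd 2: set ℓ=1.4162 → (κ,φ,ℓ)=(1.1734,203.75°,1.4162) → tip=(-0.8509,-0.3744,0.8487)

-0.851 -0.374 0.849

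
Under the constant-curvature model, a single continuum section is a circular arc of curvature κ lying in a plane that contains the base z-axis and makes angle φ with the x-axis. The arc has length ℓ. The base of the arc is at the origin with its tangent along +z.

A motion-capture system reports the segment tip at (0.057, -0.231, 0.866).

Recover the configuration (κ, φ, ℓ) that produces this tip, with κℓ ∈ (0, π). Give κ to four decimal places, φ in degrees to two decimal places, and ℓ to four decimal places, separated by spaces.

0.5900 283.86 0.9089

ρ = √(x²+y²) = √(0.057² + -0.231²) = 0.23793
φ = atan2(y, x) mod 360° = atan2(-0.231, 0.057) = 283.8610°
|p|² = ρ² + z² = 0.23793² + 0.866² = 0.80657
κ = 2ρ / |p|² = 2×0.23793 / 0.80657 = 0.58998
θ = 2·atan2(ρ, z) = 2·atan2(0.23793, 0.866) = 0.53626 rad
ℓ = θ/κ = 0.53626/0.58998 = 0.90894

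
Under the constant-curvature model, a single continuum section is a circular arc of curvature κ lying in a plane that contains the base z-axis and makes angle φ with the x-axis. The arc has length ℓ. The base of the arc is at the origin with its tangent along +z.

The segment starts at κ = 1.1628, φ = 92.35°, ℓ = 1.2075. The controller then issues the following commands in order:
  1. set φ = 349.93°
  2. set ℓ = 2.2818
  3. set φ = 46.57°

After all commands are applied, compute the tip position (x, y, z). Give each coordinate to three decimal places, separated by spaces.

initial: κ=1.1628, φ=92.35°, ℓ=1.2075
cmd 1: set φ=349.93° → (κ,φ,ℓ)=(1.1628,349.93°,1.2075) → tip=(0.7062,-0.1254,0.8481)
cmd 2: set ℓ=2.2818 → (κ,φ,ℓ)=(1.1628,349.93°,2.2818) → tip=(1.5945,-0.2832,0.4035)
cmd 3: set φ=46.57° → (κ,φ,ℓ)=(1.1628,46.57°,2.2818) → tip=(1.1133,1.1761,0.4035)

1.113 1.176 0.403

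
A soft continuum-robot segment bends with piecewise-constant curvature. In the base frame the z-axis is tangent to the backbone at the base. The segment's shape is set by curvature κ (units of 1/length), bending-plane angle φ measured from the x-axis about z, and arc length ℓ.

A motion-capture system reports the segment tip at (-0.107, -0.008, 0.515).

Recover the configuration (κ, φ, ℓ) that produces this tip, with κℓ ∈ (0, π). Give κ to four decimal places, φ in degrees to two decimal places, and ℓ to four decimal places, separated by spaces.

0.7755 184.28 0.5298

ρ = √(x²+y²) = √(-0.107² + -0.008²) = 0.10730
φ = atan2(y, x) mod 360° = atan2(-0.008, -0.107) = 184.2758°
|p|² = ρ² + z² = 0.10730² + 0.515² = 0.27674
κ = 2ρ / |p|² = 2×0.10730 / 0.27674 = 0.77545
θ = 2·atan2(ρ, z) = 2·atan2(0.10730, 0.515) = 0.41082 rad
ℓ = θ/κ = 0.41082/0.77545 = 0.52978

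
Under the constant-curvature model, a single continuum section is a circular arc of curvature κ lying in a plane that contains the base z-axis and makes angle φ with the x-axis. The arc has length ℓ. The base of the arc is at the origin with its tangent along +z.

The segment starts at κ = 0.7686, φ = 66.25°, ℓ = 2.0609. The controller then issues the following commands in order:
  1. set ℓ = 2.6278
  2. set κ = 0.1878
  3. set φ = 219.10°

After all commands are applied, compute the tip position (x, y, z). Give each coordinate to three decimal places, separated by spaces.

initial: κ=0.7686, φ=66.25°, ℓ=2.0609
cmd 1: set ℓ=2.6278 → (κ,φ,ℓ)=(0.7686,66.25°,2.6278) → tip=(0.7514,1.7077,1.1721)
cmd 2: set κ=0.1878 → (κ,φ,ℓ)=(0.1878,66.25°,2.6278) → tip=(0.2559,0.5815,2.5224)
cmd 3: set φ=219.10° → (κ,φ,ℓ)=(0.1878,219.10°,2.6278) → tip=(-0.4931,-0.4007,2.5224)

-0.493 -0.401 2.522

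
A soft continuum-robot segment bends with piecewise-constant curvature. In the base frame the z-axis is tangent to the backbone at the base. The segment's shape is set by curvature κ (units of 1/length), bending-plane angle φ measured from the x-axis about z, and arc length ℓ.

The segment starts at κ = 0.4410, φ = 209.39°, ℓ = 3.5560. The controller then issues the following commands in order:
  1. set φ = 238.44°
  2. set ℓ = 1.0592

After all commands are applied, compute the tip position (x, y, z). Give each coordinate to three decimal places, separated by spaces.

initial: κ=0.4410, φ=209.39°, ℓ=3.5560
cmd 1: set φ=238.44° → (κ,φ,ℓ)=(0.4410,238.44°,3.5560) → tip=(-1.1837,-1.9272,2.2676)
cmd 2: set ℓ=1.0592 → (κ,φ,ℓ)=(0.4410,238.44°,1.0592) → tip=(-0.1271,-0.2070,1.0211)

-0.127 -0.207 1.021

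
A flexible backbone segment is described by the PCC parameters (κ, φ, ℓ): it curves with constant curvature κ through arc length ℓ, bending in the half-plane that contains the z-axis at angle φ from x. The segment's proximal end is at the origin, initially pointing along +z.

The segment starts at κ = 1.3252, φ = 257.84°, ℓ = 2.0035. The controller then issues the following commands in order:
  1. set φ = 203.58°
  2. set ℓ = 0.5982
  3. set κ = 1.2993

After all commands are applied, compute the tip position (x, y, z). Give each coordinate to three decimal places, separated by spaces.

initial: κ=1.3252, φ=257.84°, ℓ=2.0035
cmd 1: set φ=203.58° → (κ,φ,ℓ)=(1.3252,203.58°,2.0035) → tip=(-1.3029,-0.5687,0.3528)
cmd 2: set ℓ=0.5982 → (κ,φ,ℓ)=(1.3252,203.58°,0.5982) → tip=(-0.2062,-0.0900,0.5375)
cmd 3: set κ=1.2993 → (κ,φ,ℓ)=(1.2993,203.58°,0.5982) → tip=(-0.2025,-0.0884,0.5398)

-0.203 -0.088 0.540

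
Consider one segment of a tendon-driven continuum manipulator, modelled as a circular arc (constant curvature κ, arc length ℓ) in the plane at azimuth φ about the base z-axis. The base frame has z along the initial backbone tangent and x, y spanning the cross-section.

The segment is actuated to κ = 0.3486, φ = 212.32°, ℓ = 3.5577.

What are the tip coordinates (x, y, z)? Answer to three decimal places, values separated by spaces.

θ = κ·ℓ = 0.3486 × 3.5577 = 1.24021 rad
ρ = (1 − cos θ)/κ = (1 − 0.32459)/0.3486 = 1.93748
z = sin θ / κ = 0.94585/0.3486 = 2.71329
x = ρ cos φ = 1.93748 × cos(212.32°) = -1.63732
y = ρ sin φ = 1.93748 × sin(212.32°) = -1.03587

-1.637 -1.036 2.713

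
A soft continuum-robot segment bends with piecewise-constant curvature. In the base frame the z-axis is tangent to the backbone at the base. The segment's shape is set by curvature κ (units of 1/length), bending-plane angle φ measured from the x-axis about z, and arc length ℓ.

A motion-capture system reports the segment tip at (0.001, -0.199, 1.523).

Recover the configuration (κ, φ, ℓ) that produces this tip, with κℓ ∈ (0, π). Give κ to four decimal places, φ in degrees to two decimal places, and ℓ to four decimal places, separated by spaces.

ρ = √(x²+y²) = √(0.001² + -0.199²) = 0.19900
φ = atan2(y, x) mod 360° = atan2(-0.199, 0.001) = 270.2879°
|p|² = ρ² + z² = 0.19900² + 1.523² = 2.35913
κ = 2ρ / |p|² = 2×0.19900 / 2.35913 = 0.16871
θ = 2·atan2(ρ, z) = 2·atan2(0.19900, 1.523) = 0.25986 rad
ℓ = θ/κ = 0.25986/0.16871 = 1.54028

0.1687 270.29 1.5403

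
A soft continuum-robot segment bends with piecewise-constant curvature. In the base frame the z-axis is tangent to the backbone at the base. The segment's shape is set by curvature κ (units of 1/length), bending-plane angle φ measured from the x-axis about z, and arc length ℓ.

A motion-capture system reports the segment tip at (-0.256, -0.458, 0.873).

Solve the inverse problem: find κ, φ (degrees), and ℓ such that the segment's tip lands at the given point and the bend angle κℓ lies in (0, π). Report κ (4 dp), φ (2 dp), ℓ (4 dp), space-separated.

ρ = √(x²+y²) = √(-0.256² + -0.458²) = 0.52469
φ = atan2(y, x) mod 360° = atan2(-0.458, -0.256) = 240.7969°
|p|² = ρ² + z² = 0.52469² + 0.873² = 1.03743
κ = 2ρ / |p|² = 2×0.52469 / 1.03743 = 1.01152
θ = 2·atan2(ρ, z) = 2·atan2(0.52469, 0.873) = 1.08234 rad
ℓ = θ/κ = 1.08234/1.01152 = 1.07001

1.0115 240.80 1.0700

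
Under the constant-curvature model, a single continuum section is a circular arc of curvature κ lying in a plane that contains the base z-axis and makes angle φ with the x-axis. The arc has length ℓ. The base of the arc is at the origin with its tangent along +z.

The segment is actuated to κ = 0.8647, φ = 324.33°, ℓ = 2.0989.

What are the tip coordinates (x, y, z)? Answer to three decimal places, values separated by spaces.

1.167 -0.837 1.122

θ = κ·ℓ = 0.8647 × 2.0989 = 1.81492 rad
ρ = (1 − cos θ)/κ = (1 − -0.24170)/0.8647 = 1.43600
z = sin θ / κ = 0.97035/0.8647 = 1.12218
x = ρ cos φ = 1.43600 × cos(324.33°) = 1.16659
y = ρ sin φ = 1.43600 × sin(324.33°) = -0.83735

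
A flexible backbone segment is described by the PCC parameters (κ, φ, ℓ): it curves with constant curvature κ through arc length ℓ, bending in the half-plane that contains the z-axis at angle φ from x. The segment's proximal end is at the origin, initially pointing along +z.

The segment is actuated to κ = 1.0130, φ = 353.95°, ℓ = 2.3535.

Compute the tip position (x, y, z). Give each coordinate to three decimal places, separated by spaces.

θ = κ·ℓ = 1.0130 × 2.3535 = 2.38410 rad
ρ = (1 − cos θ)/κ = (1 − -0.72656)/1.0130 = 1.70440
z = sin θ / κ = 0.68711/1.0130 = 0.67829
x = ρ cos φ = 1.70440 × cos(353.95°) = 1.69491
y = ρ sin φ = 1.70440 × sin(353.95°) = -0.17964

1.695 -0.180 0.678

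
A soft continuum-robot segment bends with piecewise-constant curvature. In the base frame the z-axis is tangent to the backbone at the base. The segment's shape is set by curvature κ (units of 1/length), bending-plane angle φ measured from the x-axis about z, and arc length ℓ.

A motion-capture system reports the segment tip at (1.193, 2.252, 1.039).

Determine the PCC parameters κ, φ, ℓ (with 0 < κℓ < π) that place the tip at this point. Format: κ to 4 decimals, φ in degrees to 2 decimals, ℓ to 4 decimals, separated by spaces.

0.6729 62.09 3.5180

ρ = √(x²+y²) = √(1.193² + 2.252²) = 2.54848
φ = atan2(y, x) mod 360° = atan2(2.252, 1.193) = 62.0875°
|p|² = ρ² + z² = 2.54848² + 1.039² = 7.57427
κ = 2ρ / |p|² = 2×2.54848 / 7.57427 = 0.67293
θ = 2·atan2(ρ, z) = 2·atan2(2.54848, 1.039) = 2.36735 rad
ℓ = θ/κ = 2.36735/0.67293 = 3.51797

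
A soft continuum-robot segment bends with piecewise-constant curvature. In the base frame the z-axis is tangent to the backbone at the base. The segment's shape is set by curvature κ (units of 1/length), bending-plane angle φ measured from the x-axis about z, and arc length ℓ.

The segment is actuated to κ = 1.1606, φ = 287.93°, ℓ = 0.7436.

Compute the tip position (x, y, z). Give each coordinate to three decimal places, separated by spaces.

0.093 -0.287 0.655

θ = κ·ℓ = 1.1606 × 0.7436 = 0.86302 rad
ρ = (1 − cos θ)/κ = (1 − 0.65014)/1.1606 = 0.30144
z = sin θ / κ = 0.75981/1.1606 = 0.65467
x = ρ cos φ = 0.30144 × cos(287.93°) = 0.09280
y = ρ sin φ = 0.30144 × sin(287.93°) = -0.28680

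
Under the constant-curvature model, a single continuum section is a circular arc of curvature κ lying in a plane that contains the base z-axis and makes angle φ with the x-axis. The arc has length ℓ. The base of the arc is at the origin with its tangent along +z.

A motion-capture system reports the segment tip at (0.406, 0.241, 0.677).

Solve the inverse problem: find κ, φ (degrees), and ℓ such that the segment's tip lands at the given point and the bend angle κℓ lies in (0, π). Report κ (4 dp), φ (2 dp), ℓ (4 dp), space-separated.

1.3861 30.69 0.8787

ρ = √(x²+y²) = √(0.406² + 0.241²) = 0.47214
φ = atan2(y, x) mod 360° = atan2(0.241, 0.406) = 30.6932°
|p|² = ρ² + z² = 0.47214² + 0.677² = 0.68125
κ = 2ρ / |p|² = 2×0.47214 / 0.68125 = 1.38611
θ = 2·atan2(ρ, z) = 2·atan2(0.47214, 0.677) = 1.21796 rad
ℓ = θ/κ = 1.21796/1.38611 = 0.87869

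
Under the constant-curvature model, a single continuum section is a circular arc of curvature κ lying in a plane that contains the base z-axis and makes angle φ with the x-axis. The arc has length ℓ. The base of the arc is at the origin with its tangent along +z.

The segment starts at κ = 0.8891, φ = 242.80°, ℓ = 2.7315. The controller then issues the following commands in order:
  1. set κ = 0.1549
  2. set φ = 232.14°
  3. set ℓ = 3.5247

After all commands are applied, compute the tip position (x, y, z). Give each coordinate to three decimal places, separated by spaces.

initial: κ=0.8891, φ=242.80°, ℓ=2.7315
cmd 1: set κ=0.1549 → (κ,φ,ℓ)=(0.1549,242.80°,2.7315) → tip=(-0.2602,-0.5063,2.6507)
cmd 2: set φ=232.14° → (κ,φ,ℓ)=(0.1549,232.14°,2.7315) → tip=(-0.3494,-0.4495,2.6507)
cmd 3: set ℓ=3.5247 → (κ,φ,ℓ)=(0.1549,232.14°,3.5247) → tip=(-0.5760,-0.7410,3.3522)

-0.576 -0.741 3.352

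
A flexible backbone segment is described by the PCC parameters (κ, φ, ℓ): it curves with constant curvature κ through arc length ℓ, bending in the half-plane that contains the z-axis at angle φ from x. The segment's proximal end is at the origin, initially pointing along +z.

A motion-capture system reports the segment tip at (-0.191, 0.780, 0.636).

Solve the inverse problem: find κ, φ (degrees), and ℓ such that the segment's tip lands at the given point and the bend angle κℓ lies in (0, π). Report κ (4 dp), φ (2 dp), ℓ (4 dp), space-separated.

ρ = √(x²+y²) = √(-0.191² + 0.780²) = 0.80304
φ = atan2(y, x) mod 360° = atan2(0.780, -0.191) = 103.7594°
|p|² = ρ² + z² = 0.80304² + 0.636² = 1.04938
κ = 2ρ / |p|² = 2×0.80304 / 1.04938 = 1.53052
θ = 2·atan2(ρ, z) = 2·atan2(0.80304, 0.636) = 1.80192 rad
ℓ = θ/κ = 1.80192/1.53052 = 1.17733

1.5305 103.76 1.1773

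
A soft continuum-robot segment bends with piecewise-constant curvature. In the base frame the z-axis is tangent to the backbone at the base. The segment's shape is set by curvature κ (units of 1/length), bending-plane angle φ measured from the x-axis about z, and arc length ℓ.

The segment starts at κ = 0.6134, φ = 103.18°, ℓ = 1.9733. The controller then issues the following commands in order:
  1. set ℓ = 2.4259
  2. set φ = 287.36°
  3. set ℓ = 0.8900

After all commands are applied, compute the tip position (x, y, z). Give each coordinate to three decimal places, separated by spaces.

0.071 -0.226 0.846

initial: κ=0.6134, φ=103.18°, ℓ=1.9733
cmd 1: set ℓ=2.4259 → (κ,φ,ℓ)=(0.6134,103.18°,2.4259) → tip=(-0.3410,1.4561,1.6247)
cmd 2: set φ=287.36° → (κ,φ,ℓ)=(0.6134,287.36°,2.4259) → tip=(0.4462,-1.4274,1.6247)
cmd 3: set ℓ=0.8900 → (κ,φ,ℓ)=(0.6134,287.36°,0.8900) → tip=(0.0707,-0.2262,0.8464)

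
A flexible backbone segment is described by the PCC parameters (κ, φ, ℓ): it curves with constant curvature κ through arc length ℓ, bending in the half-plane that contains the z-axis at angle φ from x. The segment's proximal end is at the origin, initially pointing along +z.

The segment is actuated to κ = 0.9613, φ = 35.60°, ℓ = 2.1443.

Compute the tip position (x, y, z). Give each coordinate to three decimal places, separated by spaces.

θ = κ·ℓ = 0.9613 × 2.1443 = 2.06132 rad
ρ = (1 − cos θ)/κ = (1 − -0.47108)/0.9613 = 1.53031
z = sin θ / κ = 0.88209/0.9613 = 0.91760
x = ρ cos φ = 1.53031 × cos(35.60°) = 1.24429
y = ρ sin φ = 1.53031 × sin(35.60°) = 0.89083

1.244 0.891 0.918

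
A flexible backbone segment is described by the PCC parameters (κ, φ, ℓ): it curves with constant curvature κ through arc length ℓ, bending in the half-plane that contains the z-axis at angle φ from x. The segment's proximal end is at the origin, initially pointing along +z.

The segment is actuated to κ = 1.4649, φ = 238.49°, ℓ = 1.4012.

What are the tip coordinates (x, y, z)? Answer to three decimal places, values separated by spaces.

-0.522 -0.852 0.605

θ = κ·ℓ = 1.4649 × 1.4012 = 2.05262 rad
ρ = (1 − cos θ)/κ = (1 − -0.46339)/1.4649 = 0.99897
z = sin θ / κ = 0.88615/1.4649 = 0.60492
x = ρ cos φ = 0.99897 × cos(238.49°) = -0.52211
y = ρ sin φ = 0.99897 × sin(238.49°) = -0.85167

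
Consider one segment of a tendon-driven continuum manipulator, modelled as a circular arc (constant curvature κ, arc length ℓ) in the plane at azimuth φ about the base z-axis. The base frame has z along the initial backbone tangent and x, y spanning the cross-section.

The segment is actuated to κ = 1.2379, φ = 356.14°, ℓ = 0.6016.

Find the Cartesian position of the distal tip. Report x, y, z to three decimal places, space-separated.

θ = κ·ℓ = 1.2379 × 0.6016 = 0.74472 rad
ρ = (1 − cos θ)/κ = (1 − 0.73528)/1.2379 = 0.21385
z = sin θ / κ = 0.67777/1.2379 = 0.54751
x = ρ cos φ = 0.21385 × cos(356.14°) = 0.21336
y = ρ sin φ = 0.21385 × sin(356.14°) = -0.01440

0.213 -0.014 0.548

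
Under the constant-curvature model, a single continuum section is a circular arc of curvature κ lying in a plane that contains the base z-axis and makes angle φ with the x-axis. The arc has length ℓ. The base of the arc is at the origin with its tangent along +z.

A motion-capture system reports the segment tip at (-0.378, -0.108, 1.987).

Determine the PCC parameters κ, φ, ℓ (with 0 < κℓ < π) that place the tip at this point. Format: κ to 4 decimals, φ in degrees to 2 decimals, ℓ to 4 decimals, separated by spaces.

0.1916 195.95 2.0385

ρ = √(x²+y²) = √(-0.378² + -0.108²) = 0.39313
φ = atan2(y, x) mod 360° = atan2(-0.108, -0.378) = 195.9454°
|p|² = ρ² + z² = 0.39313² + 1.987² = 4.10272
κ = 2ρ / |p|² = 2×0.39313 / 4.10272 = 0.19164
θ = 2·atan2(ρ, z) = 2·atan2(0.39313, 1.987) = 0.39065 rad
ℓ = θ/κ = 0.39065/0.19164 = 2.03845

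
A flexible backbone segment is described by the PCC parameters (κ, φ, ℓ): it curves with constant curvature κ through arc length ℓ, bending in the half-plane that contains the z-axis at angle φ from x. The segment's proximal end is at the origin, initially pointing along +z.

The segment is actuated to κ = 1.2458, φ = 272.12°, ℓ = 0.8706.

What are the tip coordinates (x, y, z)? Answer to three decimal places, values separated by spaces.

0.016 -0.427 0.710

θ = κ·ℓ = 1.2458 × 0.8706 = 1.08459 rad
ρ = (1 − cos θ)/κ = (1 − 0.46727)/1.2458 = 0.42762
z = sin θ / κ = 0.88411/1.2458 = 0.70968
x = ρ cos φ = 0.42762 × cos(272.12°) = 0.01582
y = ρ sin φ = 0.42762 × sin(272.12°) = -0.42733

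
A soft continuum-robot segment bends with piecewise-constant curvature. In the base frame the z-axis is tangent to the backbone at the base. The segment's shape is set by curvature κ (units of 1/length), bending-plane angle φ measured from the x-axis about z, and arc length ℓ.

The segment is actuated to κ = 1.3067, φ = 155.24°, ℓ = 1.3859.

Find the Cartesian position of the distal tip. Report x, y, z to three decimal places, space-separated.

-0.860 0.397 0.743

θ = κ·ℓ = 1.3067 × 1.3859 = 1.81096 rad
ρ = (1 − cos θ)/κ = (1 − -0.23786)/1.3067 = 0.94732
z = sin θ / κ = 0.97130/1.3067 = 0.74332
x = ρ cos φ = 0.94732 × cos(155.24°) = -0.86023
y = ρ sin φ = 0.94732 × sin(155.24°) = 0.39675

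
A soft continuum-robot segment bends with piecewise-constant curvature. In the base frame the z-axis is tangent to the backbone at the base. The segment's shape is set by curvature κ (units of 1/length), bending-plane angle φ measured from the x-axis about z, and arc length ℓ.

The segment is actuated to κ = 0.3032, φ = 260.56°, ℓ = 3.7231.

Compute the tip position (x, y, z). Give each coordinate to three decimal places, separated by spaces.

θ = κ·ℓ = 0.3032 × 3.7231 = 1.12884 rad
ρ = (1 − cos θ)/κ = (1 − 0.42771)/0.3032 = 1.88752
z = sin θ / κ = 0.90392/0.3032 = 2.98126
x = ρ cos φ = 1.88752 × cos(260.56°) = -0.30958
y = ρ sin φ = 1.88752 × sin(260.56°) = -1.86196

-0.310 -1.862 2.981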